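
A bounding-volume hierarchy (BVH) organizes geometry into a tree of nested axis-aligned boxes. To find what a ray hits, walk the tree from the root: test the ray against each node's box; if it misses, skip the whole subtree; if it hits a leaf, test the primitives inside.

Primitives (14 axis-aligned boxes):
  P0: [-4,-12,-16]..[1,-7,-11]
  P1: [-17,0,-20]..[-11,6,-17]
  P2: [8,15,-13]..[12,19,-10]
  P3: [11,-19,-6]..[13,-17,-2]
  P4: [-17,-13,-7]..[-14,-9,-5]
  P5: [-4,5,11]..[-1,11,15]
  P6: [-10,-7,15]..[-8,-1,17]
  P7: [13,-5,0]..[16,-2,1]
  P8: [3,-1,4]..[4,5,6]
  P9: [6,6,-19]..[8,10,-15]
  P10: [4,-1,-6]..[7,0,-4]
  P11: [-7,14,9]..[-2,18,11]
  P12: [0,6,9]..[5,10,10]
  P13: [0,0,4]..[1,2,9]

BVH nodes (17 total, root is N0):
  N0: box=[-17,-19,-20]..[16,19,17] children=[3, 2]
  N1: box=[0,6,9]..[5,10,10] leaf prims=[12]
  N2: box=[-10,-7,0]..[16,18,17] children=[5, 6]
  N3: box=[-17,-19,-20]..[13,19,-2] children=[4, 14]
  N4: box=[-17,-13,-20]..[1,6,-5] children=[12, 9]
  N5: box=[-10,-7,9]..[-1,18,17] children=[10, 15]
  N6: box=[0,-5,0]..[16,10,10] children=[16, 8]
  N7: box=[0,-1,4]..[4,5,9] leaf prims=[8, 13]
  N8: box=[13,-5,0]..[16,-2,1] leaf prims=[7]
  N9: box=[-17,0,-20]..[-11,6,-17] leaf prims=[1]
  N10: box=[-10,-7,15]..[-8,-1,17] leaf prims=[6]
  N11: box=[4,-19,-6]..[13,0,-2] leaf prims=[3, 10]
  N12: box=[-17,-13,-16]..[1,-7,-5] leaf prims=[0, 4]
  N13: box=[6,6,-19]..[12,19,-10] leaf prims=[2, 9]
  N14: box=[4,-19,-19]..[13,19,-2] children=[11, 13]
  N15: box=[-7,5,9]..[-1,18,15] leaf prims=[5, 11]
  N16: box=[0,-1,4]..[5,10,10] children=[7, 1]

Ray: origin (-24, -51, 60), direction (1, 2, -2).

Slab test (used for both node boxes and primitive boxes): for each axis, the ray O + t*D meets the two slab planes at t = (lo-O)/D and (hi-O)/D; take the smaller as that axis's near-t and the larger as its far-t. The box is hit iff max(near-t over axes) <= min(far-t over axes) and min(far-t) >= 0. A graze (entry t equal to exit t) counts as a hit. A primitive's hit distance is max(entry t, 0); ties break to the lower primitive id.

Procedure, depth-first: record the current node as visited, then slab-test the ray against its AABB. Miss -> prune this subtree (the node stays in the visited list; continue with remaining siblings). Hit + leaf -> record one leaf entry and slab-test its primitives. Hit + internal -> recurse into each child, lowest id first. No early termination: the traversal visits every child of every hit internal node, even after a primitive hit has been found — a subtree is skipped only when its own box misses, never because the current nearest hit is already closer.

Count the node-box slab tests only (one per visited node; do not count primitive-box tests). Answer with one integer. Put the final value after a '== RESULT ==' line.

Traverse from the root:
N0 x:[7,40] y:[16,35] z:[43/2,40] -> hit [43/2,35], descend [2, 3]
  N2 x:[14,40] y:[22,69/2] z:[43/2,30] -> hit [22,30], descend [5, 6]
    N5 x:[14,23] y:[22,69/2] z:[43/2,51/2] -> hit [22,23], descend [10, 15]
      N10 x:[14,16] y:[22,25] z:[43/2,45/2] -> miss, prune
      N15 x:[17,23] y:[28,69/2] z:[45/2,51/2] -> miss, prune
    N6 x:[24,40] y:[23,61/2] z:[25,30] -> hit [25,30], descend [8, 16]
      N8 x:[37,40] y:[23,49/2] z:[59/2,30] -> miss, prune
      N16 x:[24,29] y:[25,61/2] z:[25,28] -> hit [25,28], descend [1, 7]
        N1 x:[24,29] y:[57/2,61/2] z:[25,51/2] -> miss, prune
        N7 x:[24,28] y:[25,28] z:[51/2,28] -> hit [51/2,28] leaf, test {P8@t=27, P13(miss)}
  N3 x:[7,37] y:[16,35] z:[31,40] -> hit [31,35], descend [4, 14]
    N4 x:[7,25] y:[19,57/2] z:[65/2,40] -> miss, prune
    N14 x:[28,37] y:[16,35] z:[31,79/2] -> hit [31,35], descend [11, 13]
      N11 x:[28,37] y:[16,51/2] z:[31,33] -> miss, prune
      N13 x:[30,36] y:[57/2,35] z:[35,79/2] -> hit [35,35] leaf, test {P2@t=35, P9(miss)}

Summary -> nodes [0, 2, 5, 10, 15, 6, 8, 16, 1, 7, 3, 4, 14, 11, 13]; box-tests=15; leaf-entries=2; first=P8

== RESULT ==
15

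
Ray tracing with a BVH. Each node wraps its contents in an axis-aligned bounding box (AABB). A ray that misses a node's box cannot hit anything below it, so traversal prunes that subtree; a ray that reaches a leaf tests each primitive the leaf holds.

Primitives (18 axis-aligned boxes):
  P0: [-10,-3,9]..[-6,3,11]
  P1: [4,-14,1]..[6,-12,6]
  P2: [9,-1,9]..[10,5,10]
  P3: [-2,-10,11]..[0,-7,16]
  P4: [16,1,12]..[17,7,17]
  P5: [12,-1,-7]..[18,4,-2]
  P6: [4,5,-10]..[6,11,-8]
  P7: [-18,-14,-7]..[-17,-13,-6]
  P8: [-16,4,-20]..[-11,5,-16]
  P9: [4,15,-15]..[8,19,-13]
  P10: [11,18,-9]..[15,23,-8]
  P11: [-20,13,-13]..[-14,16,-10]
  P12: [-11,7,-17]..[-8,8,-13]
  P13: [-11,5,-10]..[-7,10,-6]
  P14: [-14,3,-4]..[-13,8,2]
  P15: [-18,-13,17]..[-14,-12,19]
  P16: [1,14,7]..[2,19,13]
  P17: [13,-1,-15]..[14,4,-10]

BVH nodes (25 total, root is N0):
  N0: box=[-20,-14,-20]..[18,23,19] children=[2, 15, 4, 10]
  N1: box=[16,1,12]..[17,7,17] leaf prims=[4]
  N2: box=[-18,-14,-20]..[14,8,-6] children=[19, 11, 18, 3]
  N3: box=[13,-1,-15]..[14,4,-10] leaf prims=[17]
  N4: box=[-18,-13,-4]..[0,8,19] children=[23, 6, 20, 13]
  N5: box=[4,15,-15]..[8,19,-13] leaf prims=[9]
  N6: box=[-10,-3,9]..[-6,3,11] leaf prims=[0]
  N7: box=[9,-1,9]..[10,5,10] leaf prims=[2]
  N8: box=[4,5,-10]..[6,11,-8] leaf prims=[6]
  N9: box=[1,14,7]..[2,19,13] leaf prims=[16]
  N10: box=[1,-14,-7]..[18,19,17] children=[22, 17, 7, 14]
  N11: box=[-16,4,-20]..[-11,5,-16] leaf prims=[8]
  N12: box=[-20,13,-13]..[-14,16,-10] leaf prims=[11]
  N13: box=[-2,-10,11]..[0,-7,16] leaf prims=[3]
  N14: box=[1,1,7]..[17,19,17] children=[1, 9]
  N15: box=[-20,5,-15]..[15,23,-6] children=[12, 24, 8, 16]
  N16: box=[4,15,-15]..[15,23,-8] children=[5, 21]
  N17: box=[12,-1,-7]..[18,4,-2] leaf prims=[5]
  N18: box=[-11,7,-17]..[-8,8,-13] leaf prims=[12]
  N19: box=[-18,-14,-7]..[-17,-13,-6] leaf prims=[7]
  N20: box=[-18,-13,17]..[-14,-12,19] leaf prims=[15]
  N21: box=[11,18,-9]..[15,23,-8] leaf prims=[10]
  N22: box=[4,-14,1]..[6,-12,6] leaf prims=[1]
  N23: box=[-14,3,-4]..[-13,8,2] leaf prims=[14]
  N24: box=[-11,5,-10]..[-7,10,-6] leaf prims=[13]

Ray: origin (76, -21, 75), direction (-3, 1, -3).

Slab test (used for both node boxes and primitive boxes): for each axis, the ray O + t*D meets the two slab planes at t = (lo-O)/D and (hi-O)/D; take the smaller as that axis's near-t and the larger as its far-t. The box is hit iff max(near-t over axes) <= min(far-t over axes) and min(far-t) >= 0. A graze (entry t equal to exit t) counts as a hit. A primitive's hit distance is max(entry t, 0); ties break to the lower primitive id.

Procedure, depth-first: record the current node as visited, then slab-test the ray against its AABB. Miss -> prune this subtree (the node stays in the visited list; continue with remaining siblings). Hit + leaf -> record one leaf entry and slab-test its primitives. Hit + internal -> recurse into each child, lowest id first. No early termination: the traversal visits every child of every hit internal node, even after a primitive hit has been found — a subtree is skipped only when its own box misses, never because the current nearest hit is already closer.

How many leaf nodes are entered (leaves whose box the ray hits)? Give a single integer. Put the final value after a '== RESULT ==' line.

Trace the traversal:
N0 x:[58/3,32] y:[7,44] z:[56/3,95/3] -> hit [58/3,95/3], descend [2, 4, 10, 15]
  N2 x:[62/3,94/3] y:[7,29] z:[27,95/3] -> hit [27,29], descend [3, 11, 18, 19]
    N3 x:[62/3,21] y:[20,25] z:[85/3,30] -> miss, prune
    N11 x:[29,92/3] y:[25,26] z:[91/3,95/3] -> miss, prune
    N18 x:[28,29] y:[28,29] z:[88/3,92/3] -> miss, prune
    N19 x:[31,94/3] y:[7,8] z:[27,82/3] -> miss, prune
  N4 x:[76/3,94/3] y:[8,29] z:[56/3,79/3] -> hit [76/3,79/3], descend [6, 13, 20, 23]
    N6 x:[82/3,86/3] y:[18,24] z:[64/3,22] -> miss, prune
    N13 x:[76/3,26] y:[11,14] z:[59/3,64/3] -> miss, prune
    N20 x:[30,94/3] y:[8,9] z:[56/3,58/3] -> miss, prune
    N23 x:[89/3,30] y:[24,29] z:[73/3,79/3] -> miss, prune
  N10 x:[58/3,25] y:[7,40] z:[58/3,82/3] -> hit [58/3,25], descend [7, 14, 17, 22]
    N7 x:[22,67/3] y:[20,26] z:[65/3,22] -> hit [22,22] leaf, test {P2@t=22}
    N14 x:[59/3,25] y:[22,40] z:[58/3,68/3] -> hit [22,68/3], descend [1, 9]
      N1 x:[59/3,20] y:[22,28] z:[58/3,21] -> miss, prune
      N9 x:[74/3,25] y:[35,40] z:[62/3,68/3] -> miss, prune
    N17 x:[58/3,64/3] y:[20,25] z:[77/3,82/3] -> miss, prune
    N22 x:[70/3,24] y:[7,9] z:[23,74/3] -> miss, prune
  N15 x:[61/3,32] y:[26,44] z:[27,30] -> hit [27,30], descend [8, 12, 16, 24]
    N8 x:[70/3,24] y:[26,32] z:[83/3,85/3] -> miss, prune
    N12 x:[30,32] y:[34,37] z:[85/3,88/3] -> miss, prune
    N16 x:[61/3,24] y:[36,44] z:[83/3,30] -> miss, prune
    N24 x:[83/3,29] y:[26,31] z:[27,85/3] -> hit [83/3,85/3] leaf, test {P13@t=83/3}

23 AABB tests over nodes [0, 2, 3, 11, 18, 19, 4, 6, 13, 20, 23, 10, 7, 14, 1, 9, 17, 22, 15, 8, 12, 16, 24]; 2 leaves entered; closest P2.

== RESULT ==
2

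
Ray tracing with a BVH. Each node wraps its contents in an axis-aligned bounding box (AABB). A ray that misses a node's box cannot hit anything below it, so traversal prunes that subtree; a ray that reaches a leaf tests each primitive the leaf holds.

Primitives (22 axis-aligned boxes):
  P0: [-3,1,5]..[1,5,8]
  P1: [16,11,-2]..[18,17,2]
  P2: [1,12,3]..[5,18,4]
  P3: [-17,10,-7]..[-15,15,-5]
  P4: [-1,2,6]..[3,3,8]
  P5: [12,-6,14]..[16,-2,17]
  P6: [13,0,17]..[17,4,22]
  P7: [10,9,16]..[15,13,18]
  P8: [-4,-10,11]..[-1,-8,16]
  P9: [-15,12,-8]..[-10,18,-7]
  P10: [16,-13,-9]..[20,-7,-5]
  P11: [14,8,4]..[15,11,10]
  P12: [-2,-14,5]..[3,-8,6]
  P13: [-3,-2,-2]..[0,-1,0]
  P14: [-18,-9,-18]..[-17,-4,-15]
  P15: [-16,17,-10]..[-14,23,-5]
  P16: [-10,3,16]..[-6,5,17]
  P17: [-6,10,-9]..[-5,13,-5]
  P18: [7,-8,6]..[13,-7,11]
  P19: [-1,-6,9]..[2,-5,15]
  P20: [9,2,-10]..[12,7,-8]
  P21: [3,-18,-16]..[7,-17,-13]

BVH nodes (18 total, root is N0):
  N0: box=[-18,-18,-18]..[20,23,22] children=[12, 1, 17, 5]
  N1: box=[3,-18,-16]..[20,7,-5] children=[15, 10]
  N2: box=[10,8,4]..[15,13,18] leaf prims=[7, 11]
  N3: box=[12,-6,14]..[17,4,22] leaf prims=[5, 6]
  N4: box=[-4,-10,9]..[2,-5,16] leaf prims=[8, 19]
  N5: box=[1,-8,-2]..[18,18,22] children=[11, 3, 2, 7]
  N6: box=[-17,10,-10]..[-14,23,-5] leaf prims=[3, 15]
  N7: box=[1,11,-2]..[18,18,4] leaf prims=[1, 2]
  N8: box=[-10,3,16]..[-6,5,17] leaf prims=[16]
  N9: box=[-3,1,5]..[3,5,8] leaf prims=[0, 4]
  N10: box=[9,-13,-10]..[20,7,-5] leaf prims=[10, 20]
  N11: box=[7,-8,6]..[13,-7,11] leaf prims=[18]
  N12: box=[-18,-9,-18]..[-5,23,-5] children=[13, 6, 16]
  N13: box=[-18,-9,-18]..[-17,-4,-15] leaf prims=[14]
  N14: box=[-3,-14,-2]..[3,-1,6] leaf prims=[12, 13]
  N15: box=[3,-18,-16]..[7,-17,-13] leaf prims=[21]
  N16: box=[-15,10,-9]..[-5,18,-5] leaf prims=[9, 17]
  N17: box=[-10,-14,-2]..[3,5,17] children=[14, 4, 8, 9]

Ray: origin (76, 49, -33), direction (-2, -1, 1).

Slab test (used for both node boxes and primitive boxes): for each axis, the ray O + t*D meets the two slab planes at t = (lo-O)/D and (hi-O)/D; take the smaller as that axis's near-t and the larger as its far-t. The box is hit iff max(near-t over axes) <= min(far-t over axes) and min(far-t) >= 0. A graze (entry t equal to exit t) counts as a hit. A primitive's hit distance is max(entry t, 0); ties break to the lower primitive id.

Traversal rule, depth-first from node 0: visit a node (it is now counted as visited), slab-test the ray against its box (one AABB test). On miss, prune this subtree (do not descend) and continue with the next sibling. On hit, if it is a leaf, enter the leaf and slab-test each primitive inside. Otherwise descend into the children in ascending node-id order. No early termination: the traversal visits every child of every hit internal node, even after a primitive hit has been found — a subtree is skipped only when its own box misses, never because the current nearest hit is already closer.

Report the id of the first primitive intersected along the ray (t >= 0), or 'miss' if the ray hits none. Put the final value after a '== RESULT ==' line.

Walk:
N0 x:[28,47] y:[26,67] z:[15,55] -> hit [28,47], descend [1, 5, 12, 17]
  N1 x:[28,73/2] y:[42,67] z:[17,28] -> miss, prune
  N5 x:[29,75/2] y:[31,57] z:[31,55] -> hit [31,75/2], descend [2, 3, 7, 11]
    N2 x:[61/2,33] y:[36,41] z:[37,51] -> miss, prune
    N3 x:[59/2,32] y:[45,55] z:[47,55] -> miss, prune
    N7 x:[29,75/2] y:[31,38] z:[31,37] -> hit [31,37] leaf, test {P1(miss), P2@t=36}
    N11 x:[63/2,69/2] y:[56,57] z:[39,44] -> miss, prune
  N12 x:[81/2,47] y:[26,58] z:[15,28] -> miss, prune
  N17 x:[73/2,43] y:[44,63] z:[31,50] -> miss, prune

Visited [0, 1, 5, 2, 3, 7, 11, 12, 17]. Tests: 9 box, 1 leaf. Nearest: P2.

== RESULT ==
2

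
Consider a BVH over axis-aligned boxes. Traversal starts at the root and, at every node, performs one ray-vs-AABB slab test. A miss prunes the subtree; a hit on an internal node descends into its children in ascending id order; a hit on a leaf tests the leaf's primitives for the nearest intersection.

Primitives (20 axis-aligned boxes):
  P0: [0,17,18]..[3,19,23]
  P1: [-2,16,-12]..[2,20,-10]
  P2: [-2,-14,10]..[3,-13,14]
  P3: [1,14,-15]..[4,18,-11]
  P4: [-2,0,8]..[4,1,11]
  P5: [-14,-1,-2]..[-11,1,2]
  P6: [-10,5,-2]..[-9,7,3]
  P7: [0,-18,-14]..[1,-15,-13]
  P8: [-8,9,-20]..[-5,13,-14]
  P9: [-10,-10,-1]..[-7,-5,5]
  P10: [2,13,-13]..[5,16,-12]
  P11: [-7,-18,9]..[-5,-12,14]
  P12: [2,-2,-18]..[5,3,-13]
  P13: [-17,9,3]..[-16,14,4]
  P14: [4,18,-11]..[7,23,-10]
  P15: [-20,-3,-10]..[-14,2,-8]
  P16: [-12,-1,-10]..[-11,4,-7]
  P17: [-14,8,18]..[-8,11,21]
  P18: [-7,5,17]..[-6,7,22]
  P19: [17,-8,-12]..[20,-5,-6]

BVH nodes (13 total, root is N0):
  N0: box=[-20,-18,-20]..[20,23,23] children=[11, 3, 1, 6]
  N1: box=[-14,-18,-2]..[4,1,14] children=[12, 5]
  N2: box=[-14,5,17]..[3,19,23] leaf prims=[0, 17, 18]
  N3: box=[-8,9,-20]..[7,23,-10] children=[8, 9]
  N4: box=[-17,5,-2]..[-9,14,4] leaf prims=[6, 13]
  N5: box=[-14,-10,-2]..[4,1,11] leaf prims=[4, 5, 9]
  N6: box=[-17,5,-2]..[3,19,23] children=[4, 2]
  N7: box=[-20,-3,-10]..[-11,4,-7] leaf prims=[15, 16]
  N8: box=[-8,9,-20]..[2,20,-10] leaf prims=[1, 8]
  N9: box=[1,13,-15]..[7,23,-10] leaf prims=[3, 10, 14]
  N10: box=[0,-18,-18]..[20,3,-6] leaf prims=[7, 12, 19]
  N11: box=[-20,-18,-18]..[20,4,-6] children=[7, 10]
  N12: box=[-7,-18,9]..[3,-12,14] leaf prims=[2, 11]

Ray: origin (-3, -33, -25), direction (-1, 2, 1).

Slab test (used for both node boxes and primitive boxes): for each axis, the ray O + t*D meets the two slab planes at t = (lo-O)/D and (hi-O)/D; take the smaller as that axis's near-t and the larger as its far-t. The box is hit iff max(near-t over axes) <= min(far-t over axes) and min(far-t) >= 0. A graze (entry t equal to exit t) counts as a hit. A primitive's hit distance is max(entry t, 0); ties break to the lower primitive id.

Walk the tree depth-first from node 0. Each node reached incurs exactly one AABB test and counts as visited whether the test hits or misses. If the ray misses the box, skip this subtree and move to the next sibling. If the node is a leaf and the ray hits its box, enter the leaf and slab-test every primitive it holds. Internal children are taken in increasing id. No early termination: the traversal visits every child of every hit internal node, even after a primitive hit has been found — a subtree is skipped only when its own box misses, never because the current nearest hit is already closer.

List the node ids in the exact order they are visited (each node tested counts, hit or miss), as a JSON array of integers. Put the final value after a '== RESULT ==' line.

Traverse from the root:
N0 x:[-23,17] y:[15/2,28] z:[5,48] -> hit [15/2,17], descend [1, 3, 6, 11]
  N1 x:[-7,11] y:[15/2,17] z:[23,39] -> miss, prune
  N3 x:[-10,5] y:[21,28] z:[5,15] -> miss, prune
  N6 x:[-6,14] y:[19,26] z:[23,48] -> miss, prune
  N11 x:[-23,17] y:[15/2,37/2] z:[7,19] -> hit [15/2,17], descend [7, 10]
    N7 x:[8,17] y:[15,37/2] z:[15,18] -> hit [15,17] leaf, test {P15@t=15, P16(miss)}
    N10 x:[-23,-3] y:[15/2,18] z:[7,19] -> miss, prune

Summary -> nodes [0, 1, 3, 6, 11, 7, 10]; box-tests=7; leaf-entries=1; first=P15

== RESULT ==
[0, 1, 3, 6, 11, 7, 10]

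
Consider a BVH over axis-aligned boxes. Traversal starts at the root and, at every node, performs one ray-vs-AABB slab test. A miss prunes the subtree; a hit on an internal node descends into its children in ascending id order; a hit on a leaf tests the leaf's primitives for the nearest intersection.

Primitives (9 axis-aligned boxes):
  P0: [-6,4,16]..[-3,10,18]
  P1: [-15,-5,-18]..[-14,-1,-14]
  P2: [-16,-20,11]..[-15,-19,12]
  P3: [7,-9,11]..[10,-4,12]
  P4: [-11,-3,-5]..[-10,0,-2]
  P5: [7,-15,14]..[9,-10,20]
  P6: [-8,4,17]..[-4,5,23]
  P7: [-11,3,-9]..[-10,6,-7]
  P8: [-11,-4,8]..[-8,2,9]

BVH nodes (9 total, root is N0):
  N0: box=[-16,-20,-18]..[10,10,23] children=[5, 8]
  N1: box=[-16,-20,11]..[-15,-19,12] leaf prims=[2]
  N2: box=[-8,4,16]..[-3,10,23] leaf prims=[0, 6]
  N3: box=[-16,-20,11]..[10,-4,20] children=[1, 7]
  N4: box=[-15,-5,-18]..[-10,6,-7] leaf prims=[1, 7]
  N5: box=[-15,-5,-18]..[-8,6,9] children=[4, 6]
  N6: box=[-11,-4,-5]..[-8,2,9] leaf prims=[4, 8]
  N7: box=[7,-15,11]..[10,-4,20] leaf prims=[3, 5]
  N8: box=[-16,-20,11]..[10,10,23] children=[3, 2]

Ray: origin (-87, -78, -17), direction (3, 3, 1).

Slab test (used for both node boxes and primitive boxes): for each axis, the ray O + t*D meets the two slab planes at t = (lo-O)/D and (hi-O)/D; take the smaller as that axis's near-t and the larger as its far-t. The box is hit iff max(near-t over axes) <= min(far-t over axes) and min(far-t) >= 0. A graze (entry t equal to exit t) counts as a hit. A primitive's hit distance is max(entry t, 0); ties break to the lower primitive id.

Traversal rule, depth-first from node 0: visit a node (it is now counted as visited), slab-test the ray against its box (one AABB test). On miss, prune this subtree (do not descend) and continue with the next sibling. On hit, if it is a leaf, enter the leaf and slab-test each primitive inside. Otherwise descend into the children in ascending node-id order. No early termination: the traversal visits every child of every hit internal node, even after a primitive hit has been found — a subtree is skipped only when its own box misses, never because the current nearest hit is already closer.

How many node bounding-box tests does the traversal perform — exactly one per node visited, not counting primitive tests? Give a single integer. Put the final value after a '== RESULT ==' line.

Traverse from the root:
N0 x:[71/3,97/3] y:[58/3,88/3] z:[-1,40] -> hit [71/3,88/3], descend [5, 8]
  N5 x:[24,79/3] y:[73/3,28] z:[-1,26] -> hit [73/3,26], descend [4, 6]
    N4 x:[24,77/3] y:[73/3,28] z:[-1,10] -> miss, prune
    N6 x:[76/3,79/3] y:[74/3,80/3] z:[12,26] -> hit [76/3,26] leaf, test {P4(miss), P8@t=76/3}
  N8 x:[71/3,97/3] y:[58/3,88/3] z:[28,40] -> hit [28,88/3], descend [2, 3]
    N2 x:[79/3,28] y:[82/3,88/3] z:[33,40] -> miss, prune
    N3 x:[71/3,97/3] y:[58/3,74/3] z:[28,37] -> miss, prune

7 AABB tests over nodes [0, 5, 4, 6, 8, 2, 3]; 1 leaf entered; closest P8.

== RESULT ==
7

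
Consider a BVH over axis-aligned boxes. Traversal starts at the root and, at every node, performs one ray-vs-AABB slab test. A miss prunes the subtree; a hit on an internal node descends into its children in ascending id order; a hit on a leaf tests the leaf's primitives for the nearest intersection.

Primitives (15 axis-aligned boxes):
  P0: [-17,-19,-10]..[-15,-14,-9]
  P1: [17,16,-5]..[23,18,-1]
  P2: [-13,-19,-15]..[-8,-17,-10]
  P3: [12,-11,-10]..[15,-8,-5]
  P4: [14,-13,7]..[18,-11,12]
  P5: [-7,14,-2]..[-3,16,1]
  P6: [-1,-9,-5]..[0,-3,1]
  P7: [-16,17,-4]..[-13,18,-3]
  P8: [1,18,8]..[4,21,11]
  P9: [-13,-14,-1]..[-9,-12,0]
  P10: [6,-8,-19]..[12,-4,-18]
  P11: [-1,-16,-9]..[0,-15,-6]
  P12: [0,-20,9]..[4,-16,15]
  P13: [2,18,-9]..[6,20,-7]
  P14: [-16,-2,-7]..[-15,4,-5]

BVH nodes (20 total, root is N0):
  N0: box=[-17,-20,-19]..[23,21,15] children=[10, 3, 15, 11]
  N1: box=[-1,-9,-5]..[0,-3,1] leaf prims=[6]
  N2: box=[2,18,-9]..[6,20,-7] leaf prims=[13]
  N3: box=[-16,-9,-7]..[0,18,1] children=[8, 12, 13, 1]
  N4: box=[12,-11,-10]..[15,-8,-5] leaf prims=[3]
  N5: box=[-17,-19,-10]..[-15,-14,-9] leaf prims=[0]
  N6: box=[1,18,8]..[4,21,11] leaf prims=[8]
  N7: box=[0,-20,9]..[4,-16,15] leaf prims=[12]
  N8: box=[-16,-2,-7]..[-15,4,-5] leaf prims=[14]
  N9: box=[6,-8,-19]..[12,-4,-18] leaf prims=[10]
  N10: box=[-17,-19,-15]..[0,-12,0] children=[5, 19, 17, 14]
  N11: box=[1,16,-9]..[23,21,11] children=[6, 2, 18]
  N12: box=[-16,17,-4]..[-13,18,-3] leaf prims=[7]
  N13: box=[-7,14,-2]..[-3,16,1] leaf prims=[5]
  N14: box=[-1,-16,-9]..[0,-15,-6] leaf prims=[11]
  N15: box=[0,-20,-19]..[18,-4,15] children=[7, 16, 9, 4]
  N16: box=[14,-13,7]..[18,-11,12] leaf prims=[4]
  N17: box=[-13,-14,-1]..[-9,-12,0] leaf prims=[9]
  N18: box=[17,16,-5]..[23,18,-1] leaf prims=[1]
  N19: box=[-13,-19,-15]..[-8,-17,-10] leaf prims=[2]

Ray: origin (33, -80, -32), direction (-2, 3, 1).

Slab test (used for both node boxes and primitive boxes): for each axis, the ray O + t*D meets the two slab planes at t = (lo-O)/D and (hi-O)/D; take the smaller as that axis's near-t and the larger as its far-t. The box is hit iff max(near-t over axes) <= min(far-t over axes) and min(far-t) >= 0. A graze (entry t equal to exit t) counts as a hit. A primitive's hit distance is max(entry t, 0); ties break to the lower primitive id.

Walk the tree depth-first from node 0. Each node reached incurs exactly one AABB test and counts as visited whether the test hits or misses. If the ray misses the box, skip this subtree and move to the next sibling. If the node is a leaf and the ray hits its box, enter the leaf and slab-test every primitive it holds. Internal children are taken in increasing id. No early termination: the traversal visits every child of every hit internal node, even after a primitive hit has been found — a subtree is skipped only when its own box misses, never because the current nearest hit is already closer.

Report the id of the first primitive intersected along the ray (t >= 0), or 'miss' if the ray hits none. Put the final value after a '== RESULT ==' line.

Traverse from the root:
N0 x:[5,25] y:[20,101/3] z:[13,47] -> hit [20,25], descend [3, 10, 11, 15]
  N3 x:[33/2,49/2] y:[71/3,98/3] z:[25,33] -> miss, prune
  N10 x:[33/2,25] y:[61/3,68/3] z:[17,32] -> hit [61/3,68/3], descend [5, 14, 17, 19]
    N5 x:[24,25] y:[61/3,22] z:[22,23] -> miss, prune
    N14 x:[33/2,17] y:[64/3,65/3] z:[23,26] -> miss, prune
    N17 x:[21,23] y:[22,68/3] z:[31,32] -> miss, prune
    N19 x:[41/2,23] y:[61/3,21] z:[17,22] -> hit [41/2,21] leaf, test {P2@t=41/2}
  N11 x:[5,16] y:[32,101/3] z:[23,43] -> miss, prune
  N15 x:[15/2,33/2] y:[20,76/3] z:[13,47] -> miss, prune

order=[0, 3, 10, 5, 14, 17, 19, 11, 15]  |boxes|=9  |leaves|=1  hit=P2

== RESULT ==
2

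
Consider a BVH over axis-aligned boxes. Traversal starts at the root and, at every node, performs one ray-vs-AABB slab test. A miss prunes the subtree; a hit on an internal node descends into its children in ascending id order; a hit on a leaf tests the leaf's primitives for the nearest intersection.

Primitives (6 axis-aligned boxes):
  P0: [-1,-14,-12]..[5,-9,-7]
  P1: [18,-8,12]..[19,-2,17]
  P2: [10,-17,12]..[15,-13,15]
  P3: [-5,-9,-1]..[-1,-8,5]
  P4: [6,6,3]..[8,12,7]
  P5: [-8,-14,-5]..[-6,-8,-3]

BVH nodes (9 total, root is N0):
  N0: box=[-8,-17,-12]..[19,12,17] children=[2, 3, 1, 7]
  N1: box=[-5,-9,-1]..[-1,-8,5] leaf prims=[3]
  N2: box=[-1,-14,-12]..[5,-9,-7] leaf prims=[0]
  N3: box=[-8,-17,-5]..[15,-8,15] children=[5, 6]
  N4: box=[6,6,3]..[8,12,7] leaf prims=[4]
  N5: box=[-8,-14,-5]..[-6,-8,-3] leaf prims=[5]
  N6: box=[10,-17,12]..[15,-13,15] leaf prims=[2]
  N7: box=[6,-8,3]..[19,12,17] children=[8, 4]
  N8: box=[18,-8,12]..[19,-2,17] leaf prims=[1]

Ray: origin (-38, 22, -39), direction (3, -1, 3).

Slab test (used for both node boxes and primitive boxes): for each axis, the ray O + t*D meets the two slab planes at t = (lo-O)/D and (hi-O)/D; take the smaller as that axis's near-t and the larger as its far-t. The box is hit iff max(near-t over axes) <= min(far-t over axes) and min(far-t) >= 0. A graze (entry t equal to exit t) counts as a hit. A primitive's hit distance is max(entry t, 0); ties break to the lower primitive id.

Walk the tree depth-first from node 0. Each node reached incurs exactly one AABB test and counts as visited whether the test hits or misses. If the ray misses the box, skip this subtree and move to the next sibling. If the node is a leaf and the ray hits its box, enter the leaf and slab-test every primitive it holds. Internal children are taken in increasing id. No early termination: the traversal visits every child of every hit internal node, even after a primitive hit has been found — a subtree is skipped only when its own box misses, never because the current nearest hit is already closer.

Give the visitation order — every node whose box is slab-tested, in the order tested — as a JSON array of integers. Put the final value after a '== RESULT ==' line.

Walk:
N0 x:[10,19] y:[10,39] z:[9,56/3] -> hit [10,56/3], descend [1, 2, 3, 7]
  N1 x:[11,37/3] y:[30,31] z:[38/3,44/3] -> miss, prune
  N2 x:[37/3,43/3] y:[31,36] z:[9,32/3] -> miss, prune
  N3 x:[10,53/3] y:[30,39] z:[34/3,18] -> miss, prune
  N7 x:[44/3,19] y:[10,30] z:[14,56/3] -> hit [44/3,56/3], descend [4, 8]
    N4 x:[44/3,46/3] y:[10,16] z:[14,46/3] -> hit [44/3,46/3] leaf, test {P4@t=44/3}
    N8 x:[56/3,19] y:[24,30] z:[17,56/3] -> miss, prune

7 AABB tests over nodes [0, 1, 2, 3, 7, 4, 8]; 1 leaf entered; closest P4.

== RESULT ==
[0, 1, 2, 3, 7, 4, 8]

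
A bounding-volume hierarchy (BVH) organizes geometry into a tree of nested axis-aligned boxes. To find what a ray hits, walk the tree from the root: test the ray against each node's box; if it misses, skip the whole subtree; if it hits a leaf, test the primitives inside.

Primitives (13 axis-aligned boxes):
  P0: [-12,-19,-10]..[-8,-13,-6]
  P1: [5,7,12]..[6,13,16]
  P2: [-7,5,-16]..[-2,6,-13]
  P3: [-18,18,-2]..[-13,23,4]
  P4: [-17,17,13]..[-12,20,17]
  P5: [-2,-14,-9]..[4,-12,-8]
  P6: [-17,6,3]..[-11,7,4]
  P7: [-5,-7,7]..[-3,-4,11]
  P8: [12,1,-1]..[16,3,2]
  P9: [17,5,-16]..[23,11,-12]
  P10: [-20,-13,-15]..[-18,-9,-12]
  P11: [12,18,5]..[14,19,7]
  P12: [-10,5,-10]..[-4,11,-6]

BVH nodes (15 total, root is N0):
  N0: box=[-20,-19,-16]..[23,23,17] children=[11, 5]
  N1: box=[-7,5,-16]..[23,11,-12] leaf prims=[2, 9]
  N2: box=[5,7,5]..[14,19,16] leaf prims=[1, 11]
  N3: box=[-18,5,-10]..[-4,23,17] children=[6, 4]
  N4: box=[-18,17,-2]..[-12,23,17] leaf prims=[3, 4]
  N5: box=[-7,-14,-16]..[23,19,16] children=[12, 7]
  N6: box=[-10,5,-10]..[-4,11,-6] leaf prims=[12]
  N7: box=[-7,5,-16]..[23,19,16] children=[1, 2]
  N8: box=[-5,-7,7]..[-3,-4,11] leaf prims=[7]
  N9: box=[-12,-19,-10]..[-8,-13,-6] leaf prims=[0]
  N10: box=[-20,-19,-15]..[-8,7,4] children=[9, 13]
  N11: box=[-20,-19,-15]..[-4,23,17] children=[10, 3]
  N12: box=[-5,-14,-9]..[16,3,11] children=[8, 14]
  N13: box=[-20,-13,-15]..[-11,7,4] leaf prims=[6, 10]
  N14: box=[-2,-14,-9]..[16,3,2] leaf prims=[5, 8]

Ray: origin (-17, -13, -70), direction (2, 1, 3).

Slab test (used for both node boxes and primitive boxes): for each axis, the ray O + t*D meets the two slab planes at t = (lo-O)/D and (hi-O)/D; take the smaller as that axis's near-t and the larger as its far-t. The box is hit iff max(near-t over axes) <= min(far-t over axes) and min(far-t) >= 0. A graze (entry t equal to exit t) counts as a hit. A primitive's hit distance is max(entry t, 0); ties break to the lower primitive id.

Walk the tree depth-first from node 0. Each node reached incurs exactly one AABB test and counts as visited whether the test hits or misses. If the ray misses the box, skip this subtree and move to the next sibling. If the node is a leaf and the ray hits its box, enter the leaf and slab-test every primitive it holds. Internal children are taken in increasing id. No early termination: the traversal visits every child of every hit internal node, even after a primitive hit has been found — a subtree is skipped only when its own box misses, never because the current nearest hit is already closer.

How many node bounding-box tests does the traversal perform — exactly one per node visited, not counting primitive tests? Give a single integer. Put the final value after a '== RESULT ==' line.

Traverse from the root:
N0 x:[-3/2,20] y:[-6,36] z:[18,29] -> hit [18,20], descend [5, 11]
  N5 x:[5,20] y:[-1,32] z:[18,86/3] -> hit [18,20], descend [7, 12]
    N7 x:[5,20] y:[18,32] z:[18,86/3] -> hit [18,20], descend [1, 2]
      N1 x:[5,20] y:[18,24] z:[18,58/3] -> hit [18,58/3] leaf, test {P2(miss), P9@t=18}
      N2 x:[11,31/2] y:[20,32] z:[25,86/3] -> miss, prune
    N12 x:[6,33/2] y:[-1,16] z:[61/3,27] -> miss, prune
  N11 x:[-3/2,13/2] y:[-6,36] z:[55/3,29] -> miss, prune

Summary -> nodes [0, 5, 7, 1, 2, 12, 11]; box-tests=7; leaf-entries=1; first=P9

== RESULT ==
7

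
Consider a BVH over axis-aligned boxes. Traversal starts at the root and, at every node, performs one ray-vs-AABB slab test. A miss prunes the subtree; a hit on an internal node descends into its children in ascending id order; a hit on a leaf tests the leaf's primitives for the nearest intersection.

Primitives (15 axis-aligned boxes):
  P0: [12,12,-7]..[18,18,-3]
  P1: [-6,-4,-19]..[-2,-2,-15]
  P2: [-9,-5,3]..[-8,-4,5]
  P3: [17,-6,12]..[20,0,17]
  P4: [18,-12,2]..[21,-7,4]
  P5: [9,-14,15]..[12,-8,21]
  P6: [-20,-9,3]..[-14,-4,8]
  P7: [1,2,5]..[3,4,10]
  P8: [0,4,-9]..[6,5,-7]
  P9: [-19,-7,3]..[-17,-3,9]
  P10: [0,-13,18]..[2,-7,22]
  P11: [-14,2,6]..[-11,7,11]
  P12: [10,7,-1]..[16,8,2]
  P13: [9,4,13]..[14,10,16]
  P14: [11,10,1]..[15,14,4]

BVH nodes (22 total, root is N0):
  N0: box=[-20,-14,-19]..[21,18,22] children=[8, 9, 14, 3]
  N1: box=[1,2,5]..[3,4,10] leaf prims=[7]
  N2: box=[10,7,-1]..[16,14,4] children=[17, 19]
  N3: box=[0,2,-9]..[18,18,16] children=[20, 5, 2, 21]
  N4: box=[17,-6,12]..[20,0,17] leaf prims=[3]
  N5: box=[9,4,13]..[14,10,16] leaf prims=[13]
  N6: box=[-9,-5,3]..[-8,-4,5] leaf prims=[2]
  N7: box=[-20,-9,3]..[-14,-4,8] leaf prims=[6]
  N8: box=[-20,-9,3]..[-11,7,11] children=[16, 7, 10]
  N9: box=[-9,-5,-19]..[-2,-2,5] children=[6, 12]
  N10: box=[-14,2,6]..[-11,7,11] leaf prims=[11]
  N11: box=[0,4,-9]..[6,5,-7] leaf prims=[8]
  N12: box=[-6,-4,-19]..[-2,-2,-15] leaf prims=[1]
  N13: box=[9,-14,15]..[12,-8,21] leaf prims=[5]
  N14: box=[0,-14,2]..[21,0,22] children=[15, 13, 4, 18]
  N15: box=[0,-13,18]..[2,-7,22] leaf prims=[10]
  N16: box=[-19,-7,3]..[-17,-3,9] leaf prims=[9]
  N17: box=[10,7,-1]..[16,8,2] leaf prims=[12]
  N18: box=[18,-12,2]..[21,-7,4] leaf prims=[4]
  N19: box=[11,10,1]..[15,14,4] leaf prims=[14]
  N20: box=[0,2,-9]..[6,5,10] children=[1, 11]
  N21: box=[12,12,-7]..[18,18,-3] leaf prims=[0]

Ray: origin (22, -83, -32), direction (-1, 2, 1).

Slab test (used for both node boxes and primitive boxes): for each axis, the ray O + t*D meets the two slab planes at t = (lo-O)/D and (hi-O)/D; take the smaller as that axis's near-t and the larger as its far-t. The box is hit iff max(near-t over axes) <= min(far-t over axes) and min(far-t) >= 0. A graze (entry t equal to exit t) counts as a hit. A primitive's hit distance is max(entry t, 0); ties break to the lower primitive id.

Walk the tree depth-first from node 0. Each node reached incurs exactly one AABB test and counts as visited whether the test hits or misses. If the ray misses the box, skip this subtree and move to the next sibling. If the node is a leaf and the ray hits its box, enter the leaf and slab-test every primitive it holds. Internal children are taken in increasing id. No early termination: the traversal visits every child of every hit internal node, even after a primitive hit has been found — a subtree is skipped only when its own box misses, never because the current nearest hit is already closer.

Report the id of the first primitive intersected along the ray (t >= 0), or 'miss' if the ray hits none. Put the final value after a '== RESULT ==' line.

Traverse from the root:
N0 x:[1,42] y:[69/2,101/2] z:[13,54] -> hit [69/2,42], descend [3, 8, 9, 14]
  N3 x:[4,22] y:[85/2,101/2] z:[23,48] -> miss, prune
  N8 x:[33,42] y:[37,45] z:[35,43] -> hit [37,42], descend [7, 10, 16]
    N7 x:[36,42] y:[37,79/2] z:[35,40] -> hit [37,79/2] leaf, test {P6@t=37}
    N10 x:[33,36] y:[85/2,45] z:[38,43] -> miss, prune
    N16 x:[39,41] y:[38,40] z:[35,41] -> hit [39,40] leaf, test {P9@t=39}
  N9 x:[24,31] y:[39,81/2] z:[13,37] -> miss, prune
  N14 x:[1,22] y:[69/2,83/2] z:[34,54] -> miss, prune

8 AABB tests over nodes [0, 3, 8, 7, 10, 16, 9, 14]; 2 leaves entered; closest P6.

== RESULT ==
6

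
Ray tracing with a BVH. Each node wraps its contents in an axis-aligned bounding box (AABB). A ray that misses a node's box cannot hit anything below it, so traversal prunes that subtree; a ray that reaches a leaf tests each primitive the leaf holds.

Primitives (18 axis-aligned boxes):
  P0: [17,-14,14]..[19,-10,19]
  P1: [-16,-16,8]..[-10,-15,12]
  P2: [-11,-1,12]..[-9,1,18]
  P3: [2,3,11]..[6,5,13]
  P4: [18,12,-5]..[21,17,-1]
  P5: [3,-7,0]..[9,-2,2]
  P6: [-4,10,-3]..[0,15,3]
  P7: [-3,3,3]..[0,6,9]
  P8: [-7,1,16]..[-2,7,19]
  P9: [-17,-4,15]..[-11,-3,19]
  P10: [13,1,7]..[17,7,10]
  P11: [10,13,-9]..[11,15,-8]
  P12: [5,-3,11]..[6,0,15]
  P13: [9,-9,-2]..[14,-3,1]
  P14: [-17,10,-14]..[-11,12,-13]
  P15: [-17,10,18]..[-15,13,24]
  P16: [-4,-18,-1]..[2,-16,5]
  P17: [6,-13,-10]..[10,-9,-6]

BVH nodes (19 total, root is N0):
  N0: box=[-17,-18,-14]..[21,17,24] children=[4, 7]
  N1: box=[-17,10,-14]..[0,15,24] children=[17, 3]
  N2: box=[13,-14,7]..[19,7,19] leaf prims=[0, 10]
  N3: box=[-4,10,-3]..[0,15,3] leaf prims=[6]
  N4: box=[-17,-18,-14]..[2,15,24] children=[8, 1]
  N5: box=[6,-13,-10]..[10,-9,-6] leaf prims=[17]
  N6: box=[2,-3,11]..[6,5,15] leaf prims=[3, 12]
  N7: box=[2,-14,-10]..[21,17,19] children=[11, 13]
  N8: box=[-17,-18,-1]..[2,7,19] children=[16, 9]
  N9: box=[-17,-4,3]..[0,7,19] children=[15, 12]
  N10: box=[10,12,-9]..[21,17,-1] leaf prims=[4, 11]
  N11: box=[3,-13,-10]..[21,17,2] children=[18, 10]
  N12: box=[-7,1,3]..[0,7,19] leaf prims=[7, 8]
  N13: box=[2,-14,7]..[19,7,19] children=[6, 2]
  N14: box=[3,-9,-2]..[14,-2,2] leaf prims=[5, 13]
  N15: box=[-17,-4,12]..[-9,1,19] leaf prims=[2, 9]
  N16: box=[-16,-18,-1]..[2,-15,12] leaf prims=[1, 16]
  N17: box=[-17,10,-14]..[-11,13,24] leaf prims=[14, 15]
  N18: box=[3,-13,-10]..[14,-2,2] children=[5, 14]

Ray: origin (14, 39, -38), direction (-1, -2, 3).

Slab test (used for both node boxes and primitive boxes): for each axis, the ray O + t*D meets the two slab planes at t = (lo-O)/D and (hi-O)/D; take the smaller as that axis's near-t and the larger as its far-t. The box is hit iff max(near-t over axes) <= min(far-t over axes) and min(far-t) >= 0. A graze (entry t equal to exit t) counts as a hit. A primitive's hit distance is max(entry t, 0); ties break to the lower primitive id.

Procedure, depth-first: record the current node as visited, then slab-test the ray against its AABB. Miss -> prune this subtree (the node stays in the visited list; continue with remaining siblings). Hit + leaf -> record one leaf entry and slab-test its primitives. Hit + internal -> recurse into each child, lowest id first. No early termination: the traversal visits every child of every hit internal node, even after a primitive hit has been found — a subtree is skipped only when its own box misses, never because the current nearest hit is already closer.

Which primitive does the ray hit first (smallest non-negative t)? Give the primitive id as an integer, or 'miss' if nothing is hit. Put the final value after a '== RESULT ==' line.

Walk:
N0 x:[-7,31] y:[11,57/2] z:[8,62/3] -> hit [11,62/3], descend [4, 7]
  N4 x:[12,31] y:[12,57/2] z:[8,62/3] -> hit [12,62/3], descend [1, 8]
    N1 x:[14,31] y:[12,29/2] z:[8,62/3] -> hit [14,29/2], descend [3, 17]
      N3 x:[14,18] y:[12,29/2] z:[35/3,41/3] -> miss, prune
      N17 x:[25,31] y:[13,29/2] z:[8,62/3] -> miss, prune
    N8 x:[12,31] y:[16,57/2] z:[37/3,19] -> hit [16,19], descend [9, 16]
      N9 x:[14,31] y:[16,43/2] z:[41/3,19] -> hit [16,19], descend [12, 15]
        N12 x:[14,21] y:[16,19] z:[41/3,19] -> hit [16,19] leaf, test {P7(miss), P8@t=18}
        N15 x:[23,31] y:[19,43/2] z:[50/3,19] -> miss, prune
      N16 x:[12,30] y:[27,57/2] z:[37/3,50/3] -> miss, prune
  N7 x:[-7,12] y:[11,53/2] z:[28/3,19] -> hit [11,12], descend [11, 13]
    N11 x:[-7,11] y:[11,26] z:[28/3,40/3] -> hit [11,11], descend [10, 18]
      N10 x:[-7,4] y:[11,27/2] z:[29/3,37/3] -> miss, prune
      N18 x:[0,11] y:[41/2,26] z:[28/3,40/3] -> miss, prune
    N13 x:[-5,12] y:[16,53/2] z:[15,19] -> miss, prune

Summary -> nodes [0, 4, 1, 3, 17, 8, 9, 12, 15, 16, 7, 11, 10, 18, 13]; box-tests=15; leaf-entries=1; first=P8

== RESULT ==
8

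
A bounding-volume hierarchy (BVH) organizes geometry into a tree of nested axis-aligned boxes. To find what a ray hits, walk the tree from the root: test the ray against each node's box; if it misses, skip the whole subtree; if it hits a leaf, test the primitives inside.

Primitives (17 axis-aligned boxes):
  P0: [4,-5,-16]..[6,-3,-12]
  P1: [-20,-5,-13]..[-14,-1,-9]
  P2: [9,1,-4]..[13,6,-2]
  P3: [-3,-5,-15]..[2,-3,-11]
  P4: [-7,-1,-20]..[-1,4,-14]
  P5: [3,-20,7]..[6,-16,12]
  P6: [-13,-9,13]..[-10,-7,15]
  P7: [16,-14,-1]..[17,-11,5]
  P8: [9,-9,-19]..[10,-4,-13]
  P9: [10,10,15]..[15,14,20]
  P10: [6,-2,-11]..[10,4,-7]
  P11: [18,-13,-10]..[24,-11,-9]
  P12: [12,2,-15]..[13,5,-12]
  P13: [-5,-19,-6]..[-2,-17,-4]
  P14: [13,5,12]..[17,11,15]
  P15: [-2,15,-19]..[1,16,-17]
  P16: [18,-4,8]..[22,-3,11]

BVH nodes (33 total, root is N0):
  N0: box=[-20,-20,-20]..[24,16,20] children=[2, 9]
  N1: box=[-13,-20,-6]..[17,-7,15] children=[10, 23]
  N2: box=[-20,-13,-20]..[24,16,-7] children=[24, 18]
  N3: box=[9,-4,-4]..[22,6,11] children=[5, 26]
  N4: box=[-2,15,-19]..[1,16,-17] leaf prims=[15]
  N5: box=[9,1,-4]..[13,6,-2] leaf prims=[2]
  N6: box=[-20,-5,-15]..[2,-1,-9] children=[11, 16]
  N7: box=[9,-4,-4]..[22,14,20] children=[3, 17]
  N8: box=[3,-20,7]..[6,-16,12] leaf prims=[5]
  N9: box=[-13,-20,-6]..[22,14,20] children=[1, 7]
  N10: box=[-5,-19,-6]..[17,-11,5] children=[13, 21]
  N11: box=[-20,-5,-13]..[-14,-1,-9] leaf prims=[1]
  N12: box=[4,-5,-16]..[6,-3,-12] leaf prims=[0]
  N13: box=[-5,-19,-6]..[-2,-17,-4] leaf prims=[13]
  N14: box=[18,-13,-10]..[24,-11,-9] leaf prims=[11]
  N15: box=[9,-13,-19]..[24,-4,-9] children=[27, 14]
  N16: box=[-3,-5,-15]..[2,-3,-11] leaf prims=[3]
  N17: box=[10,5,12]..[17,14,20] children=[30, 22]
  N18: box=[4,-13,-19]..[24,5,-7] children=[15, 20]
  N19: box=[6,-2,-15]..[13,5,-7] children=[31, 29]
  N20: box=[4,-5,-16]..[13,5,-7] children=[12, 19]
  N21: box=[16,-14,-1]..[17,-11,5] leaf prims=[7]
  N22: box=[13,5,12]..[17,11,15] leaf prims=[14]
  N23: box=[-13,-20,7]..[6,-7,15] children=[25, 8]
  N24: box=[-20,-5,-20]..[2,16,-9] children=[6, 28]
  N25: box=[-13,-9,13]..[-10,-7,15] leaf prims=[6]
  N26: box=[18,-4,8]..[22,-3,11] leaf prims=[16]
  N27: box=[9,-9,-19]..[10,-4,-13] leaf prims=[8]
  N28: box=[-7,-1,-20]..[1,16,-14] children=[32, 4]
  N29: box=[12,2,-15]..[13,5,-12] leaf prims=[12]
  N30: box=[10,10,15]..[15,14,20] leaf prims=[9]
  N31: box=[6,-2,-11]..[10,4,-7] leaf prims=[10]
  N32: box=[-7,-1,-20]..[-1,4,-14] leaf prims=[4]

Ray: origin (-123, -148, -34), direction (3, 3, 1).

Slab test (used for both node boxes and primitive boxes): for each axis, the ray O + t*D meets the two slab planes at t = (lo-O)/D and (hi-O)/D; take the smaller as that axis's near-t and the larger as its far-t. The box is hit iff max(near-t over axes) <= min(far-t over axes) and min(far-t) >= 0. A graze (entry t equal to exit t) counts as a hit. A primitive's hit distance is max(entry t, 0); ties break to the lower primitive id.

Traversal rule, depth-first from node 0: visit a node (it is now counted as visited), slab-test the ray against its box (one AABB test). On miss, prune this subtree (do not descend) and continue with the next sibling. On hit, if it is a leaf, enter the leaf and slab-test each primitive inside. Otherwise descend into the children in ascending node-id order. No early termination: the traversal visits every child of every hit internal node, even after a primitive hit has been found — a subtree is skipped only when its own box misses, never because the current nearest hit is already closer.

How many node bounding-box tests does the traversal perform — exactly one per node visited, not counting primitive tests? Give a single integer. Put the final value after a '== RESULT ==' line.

Walk:
N0 x:[103/3,49] y:[128/3,164/3] z:[14,54] -> hit [128/3,49], descend [2, 9]
  N2 x:[103/3,49] y:[45,164/3] z:[14,27] -> miss, prune
  N9 x:[110/3,145/3] y:[128/3,54] z:[28,54] -> hit [128/3,145/3], descend [1, 7]
    N1 x:[110/3,140/3] y:[128/3,47] z:[28,49] -> hit [128/3,140/3], descend [10, 23]
      N10 x:[118/3,140/3] y:[43,137/3] z:[28,39] -> miss, prune
      N23 x:[110/3,43] y:[128/3,47] z:[41,49] -> hit [128/3,43], descend [8, 25]
        N8 x:[42,43] y:[128/3,44] z:[41,46] -> hit [128/3,43] leaf, test {P5@t=128/3}
        N25 x:[110/3,113/3] y:[139/3,47] z:[47,49] -> miss, prune
    N7 x:[44,145/3] y:[48,54] z:[30,54] -> hit [48,145/3], descend [3, 17]
      N3 x:[44,145/3] y:[48,154/3] z:[30,45] -> miss, prune
      N17 x:[133/3,140/3] y:[51,54] z:[46,54] -> miss, prune

order=[0, 2, 9, 1, 10, 23, 8, 25, 7, 3, 17]  |boxes|=11  |leaves|=1  hit=P5

== RESULT ==
11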